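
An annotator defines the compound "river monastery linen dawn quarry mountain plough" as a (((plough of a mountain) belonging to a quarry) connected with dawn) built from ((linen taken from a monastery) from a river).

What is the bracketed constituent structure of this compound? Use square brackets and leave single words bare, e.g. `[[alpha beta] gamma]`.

Whole compound: head "plough" (specifically "dawn quarry mountain plough"), modifier "river monastery linen".
Inside "river monastery linen": head "linen" (specifically "monastery linen"), modifier "river".
Inside "monastery linen": head "linen", modifier "monastery".
Inside "dawn quarry mountain plough": head "plough" (specifically "quarry mountain plough"), modifier "dawn".
Inside "quarry mountain plough": head "plough" (specifically "mountain plough"), modifier "quarry".
Inside "mountain plough": head "plough", modifier "mountain".
Assembled: [[river [monastery linen]] [dawn [quarry [mountain plough]]]].

[[river [monastery linen]] [dawn [quarry [mountain plough]]]]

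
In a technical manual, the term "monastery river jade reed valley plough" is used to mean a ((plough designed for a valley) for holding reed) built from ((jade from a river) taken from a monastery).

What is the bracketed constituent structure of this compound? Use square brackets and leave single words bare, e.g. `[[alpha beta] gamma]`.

[[monastery [river jade]] [reed [valley plough]]]

Overall it is a kind of plough (specifically "reed valley plough"); the modifier is "monastery river jade".
Inside "monastery river jade": head "jade" (specifically "river jade"), modifier "monastery".
Inside "river jade": head "jade", modifier "river".
Inside "reed valley plough": head "plough" (specifically "valley plough"), modifier "reed".
Inside "valley plough": head "plough", modifier "valley".
Assembled: [[monastery [river jade]] [reed [valley plough]]].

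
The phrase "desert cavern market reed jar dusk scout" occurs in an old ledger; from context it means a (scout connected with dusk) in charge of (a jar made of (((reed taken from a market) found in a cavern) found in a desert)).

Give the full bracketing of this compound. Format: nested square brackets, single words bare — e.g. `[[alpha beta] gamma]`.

The outermost head in the paraphrase is "scout" (specifically "dusk scout"), modified by "desert cavern market reed jar".
Within "desert cavern market reed jar", the head is "jar" and the modifier is "desert cavern market reed".
Within "desert cavern market reed", the head is "reed" (specifically "cavern market reed") and the modifier is "desert".
Within "cavern market reed", the head is "reed" (specifically "market reed") and the modifier is "cavern".
Within "market reed", the head is "reed" and the modifier is "market".
Within "dusk scout", the head is "scout" and the modifier is "dusk".
Putting it together: [[[desert [cavern [market reed]]] jar] [dusk scout]].

[[[desert [cavern [market reed]]] jar] [dusk scout]]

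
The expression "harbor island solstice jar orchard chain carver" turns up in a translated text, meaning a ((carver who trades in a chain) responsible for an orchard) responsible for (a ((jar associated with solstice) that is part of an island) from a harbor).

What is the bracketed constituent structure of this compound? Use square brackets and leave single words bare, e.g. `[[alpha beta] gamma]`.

[[harbor [island [solstice jar]]] [orchard [chain carver]]]

Overall it is a kind of carver (specifically "orchard chain carver"); the modifier is "harbor island solstice jar".
Inside "harbor island solstice jar": head "jar" (specifically "island solstice jar"), modifier "harbor".
Inside "island solstice jar": head "jar" (specifically "solstice jar"), modifier "island".
Inside "solstice jar": head "jar", modifier "solstice".
Inside "orchard chain carver": head "carver" (specifically "chain carver"), modifier "orchard".
Inside "chain carver": head "carver", modifier "chain".
So the structure is [[harbor [island [solstice jar]]] [orchard [chain carver]]].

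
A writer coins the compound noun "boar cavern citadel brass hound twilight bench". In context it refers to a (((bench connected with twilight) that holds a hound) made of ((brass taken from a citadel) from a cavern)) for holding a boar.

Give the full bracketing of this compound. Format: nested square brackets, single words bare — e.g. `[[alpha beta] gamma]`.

At the top level: head "bench" (specifically "cavern citadel brass hound twilight bench"); modifier "boar".
"cavern citadel brass hound twilight bench" → head "bench" (specifically "hound twilight bench"), modifier "cavern citadel brass".
"cavern citadel brass" → head "brass" (specifically "citadel brass"), modifier "cavern".
"citadel brass" → head "brass", modifier "citadel".
"hound twilight bench" → head "bench" (specifically "twilight bench"), modifier "hound".
"twilight bench" → head "bench", modifier "twilight".
Assembled: [boar [[cavern [citadel brass]] [hound [twilight bench]]]].

[boar [[cavern [citadel brass]] [hound [twilight bench]]]]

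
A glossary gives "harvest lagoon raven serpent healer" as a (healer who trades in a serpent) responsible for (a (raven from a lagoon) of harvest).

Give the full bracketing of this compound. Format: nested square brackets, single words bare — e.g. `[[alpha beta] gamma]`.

[[harvest [lagoon raven]] [serpent healer]]

Overall it is a kind of healer (specifically "serpent healer"); the modifier is "harvest lagoon raven".
Inside "harvest lagoon raven": head "raven" (specifically "lagoon raven"), modifier "harvest".
Inside "lagoon raven": head "raven", modifier "lagoon".
Inside "serpent healer": head "healer", modifier "serpent".
Assembled: [[harvest [lagoon raven]] [serpent healer]].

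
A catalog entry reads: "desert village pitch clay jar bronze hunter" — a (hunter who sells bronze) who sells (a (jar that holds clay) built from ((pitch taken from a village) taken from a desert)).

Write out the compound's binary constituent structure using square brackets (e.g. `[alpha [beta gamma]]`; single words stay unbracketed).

[[[desert [village pitch]] [clay jar]] [bronze hunter]]

Whole compound: head "hunter" (specifically "bronze hunter"), modifier "desert village pitch clay jar".
"desert village pitch clay jar" → head "jar" (specifically "clay jar"), modifier "desert village pitch".
"desert village pitch" → head "pitch" (specifically "village pitch"), modifier "desert".
"village pitch" → head "pitch", modifier "village".
"clay jar" → head "jar", modifier "clay".
"bronze hunter" → head "hunter", modifier "bronze".
So the structure is [[[desert [village pitch]] [clay jar]] [bronze hunter]].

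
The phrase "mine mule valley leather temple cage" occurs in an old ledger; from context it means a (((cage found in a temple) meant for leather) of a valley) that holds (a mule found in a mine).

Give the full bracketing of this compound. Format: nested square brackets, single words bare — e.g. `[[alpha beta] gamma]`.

The outermost head in the paraphrase is "cage" (specifically "valley leather temple cage"), modified by "mine mule".
Inside "mine mule": head "mule", modifier "mine".
Inside "valley leather temple cage": head "cage" (specifically "leather temple cage"), modifier "valley".
Inside "leather temple cage": head "cage" (specifically "temple cage"), modifier "leather".
Inside "temple cage": head "cage", modifier "temple".
So the structure is [[mine mule] [valley [leather [temple cage]]]].

[[mine mule] [valley [leather [temple cage]]]]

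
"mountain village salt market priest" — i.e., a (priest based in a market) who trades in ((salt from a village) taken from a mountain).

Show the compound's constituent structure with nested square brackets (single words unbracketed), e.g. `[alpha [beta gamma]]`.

[[mountain [village salt]] [market priest]]

At the top level: head "priest" (specifically "market priest"); modifier "mountain village salt".
Within "mountain village salt", the head is "salt" (specifically "village salt") and the modifier is "mountain".
Within "village salt", the head is "salt" and the modifier is "village".
Within "market priest", the head is "priest" and the modifier is "market".
Putting it together: [[mountain [village salt]] [market priest]].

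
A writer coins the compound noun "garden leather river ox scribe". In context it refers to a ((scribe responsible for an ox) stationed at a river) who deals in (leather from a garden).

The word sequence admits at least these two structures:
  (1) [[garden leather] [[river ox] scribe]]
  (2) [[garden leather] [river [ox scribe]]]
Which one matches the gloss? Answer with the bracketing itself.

[[garden leather] [river [ox scribe]]]

The paraphrase's head is the "scribe" part ("river ox scribe"); its modifier is "garden leather".
That top-level split, carried through the inner groups, gives [[garden leather] [river [ox scribe]]].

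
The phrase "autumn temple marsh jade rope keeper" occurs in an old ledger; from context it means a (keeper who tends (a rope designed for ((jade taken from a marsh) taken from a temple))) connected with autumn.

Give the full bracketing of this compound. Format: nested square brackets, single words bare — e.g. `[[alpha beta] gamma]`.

[autumn [[[temple [marsh jade]] rope] keeper]]

Overall it is a kind of keeper (specifically "temple marsh jade rope keeper"); the modifier is "autumn".
Within "temple marsh jade rope keeper", the head is "keeper" and the modifier is "temple marsh jade rope".
Within "temple marsh jade rope", the head is "rope" and the modifier is "temple marsh jade".
Within "temple marsh jade", the head is "jade" (specifically "marsh jade") and the modifier is "temple".
Within "marsh jade", the head is "jade" and the modifier is "marsh".
Putting it together: [autumn [[[temple [marsh jade]] rope] keeper]].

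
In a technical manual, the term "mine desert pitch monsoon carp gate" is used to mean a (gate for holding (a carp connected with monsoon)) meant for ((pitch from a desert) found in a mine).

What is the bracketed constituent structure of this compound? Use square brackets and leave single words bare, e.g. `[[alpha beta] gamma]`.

[[mine [desert pitch]] [[monsoon carp] gate]]

Whole compound: head "gate" (specifically "monsoon carp gate"), modifier "mine desert pitch".
Inside "mine desert pitch": head "pitch" (specifically "desert pitch"), modifier "mine".
Inside "desert pitch": head "pitch", modifier "desert".
Inside "monsoon carp gate": head "gate", modifier "monsoon carp".
Inside "monsoon carp": head "carp", modifier "monsoon".
Putting it together: [[mine [desert pitch]] [[monsoon carp] gate]].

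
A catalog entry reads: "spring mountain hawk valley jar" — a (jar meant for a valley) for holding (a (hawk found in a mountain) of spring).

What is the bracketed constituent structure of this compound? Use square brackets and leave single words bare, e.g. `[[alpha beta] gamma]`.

[[spring [mountain hawk]] [valley jar]]

At the top level: head "jar" (specifically "valley jar"); modifier "spring mountain hawk".
Within "spring mountain hawk", the head is "hawk" (specifically "mountain hawk") and the modifier is "spring".
Within "mountain hawk", the head is "hawk" and the modifier is "mountain".
Within "valley jar", the head is "jar" and the modifier is "valley".
Putting it together: [[spring [mountain hawk]] [valley jar]].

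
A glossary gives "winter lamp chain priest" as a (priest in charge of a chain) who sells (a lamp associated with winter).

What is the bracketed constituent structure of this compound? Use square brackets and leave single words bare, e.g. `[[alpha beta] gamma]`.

[[winter lamp] [chain priest]]

Overall it is a kind of priest (specifically "chain priest"); the modifier is "winter lamp".
"winter lamp" → head "lamp", modifier "winter".
"chain priest" → head "priest", modifier "chain".
So the structure is [[winter lamp] [chain priest]].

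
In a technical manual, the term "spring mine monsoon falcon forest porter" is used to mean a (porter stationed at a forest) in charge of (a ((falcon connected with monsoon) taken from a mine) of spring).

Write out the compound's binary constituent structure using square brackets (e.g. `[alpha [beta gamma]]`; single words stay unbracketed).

Overall it is a kind of porter (specifically "forest porter"); the modifier is "spring mine monsoon falcon".
Within "spring mine monsoon falcon", the head is "falcon" (specifically "mine monsoon falcon") and the modifier is "spring".
Within "mine monsoon falcon", the head is "falcon" (specifically "monsoon falcon") and the modifier is "mine".
Within "monsoon falcon", the head is "falcon" and the modifier is "monsoon".
Within "forest porter", the head is "porter" and the modifier is "forest".
Assembled: [[spring [mine [monsoon falcon]]] [forest porter]].

[[spring [mine [monsoon falcon]]] [forest porter]]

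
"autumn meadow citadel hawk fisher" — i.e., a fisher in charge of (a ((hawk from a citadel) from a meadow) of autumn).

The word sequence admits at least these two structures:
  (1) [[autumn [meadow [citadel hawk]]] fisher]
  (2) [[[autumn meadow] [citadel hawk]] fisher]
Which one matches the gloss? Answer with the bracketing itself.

[[autumn [meadow [citadel hawk]]] fisher]

The paraphrase's head is the "fisher" part ("fisher"); its modifier is "autumn meadow citadel hawk".
That top-level split, carried through the inner groups, gives [[autumn [meadow [citadel hawk]]] fisher].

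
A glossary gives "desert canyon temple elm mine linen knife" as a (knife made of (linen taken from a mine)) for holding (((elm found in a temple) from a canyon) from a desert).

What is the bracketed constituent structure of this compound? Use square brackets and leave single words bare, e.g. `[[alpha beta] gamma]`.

[[desert [canyon [temple elm]]] [[mine linen] knife]]

Whole compound: head "knife" (specifically "mine linen knife"), modifier "desert canyon temple elm".
Inside "desert canyon temple elm": head "elm" (specifically "canyon temple elm"), modifier "desert".
Inside "canyon temple elm": head "elm" (specifically "temple elm"), modifier "canyon".
Inside "temple elm": head "elm", modifier "temple".
Inside "mine linen knife": head "knife", modifier "mine linen".
Inside "mine linen": head "linen", modifier "mine".
Putting it together: [[desert [canyon [temple elm]]] [[mine linen] knife]].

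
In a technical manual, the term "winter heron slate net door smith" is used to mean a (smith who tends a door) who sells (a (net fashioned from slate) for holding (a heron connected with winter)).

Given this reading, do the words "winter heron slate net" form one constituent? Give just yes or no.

The paraphrase groups the words so that "winter heron slate net" is one unit: it corresponds to a single parenthesized sub-phrase.
The full structure is [[[winter heron] [slate net]] [door smith]], in which [winter heron slate net] is a constituent.

yes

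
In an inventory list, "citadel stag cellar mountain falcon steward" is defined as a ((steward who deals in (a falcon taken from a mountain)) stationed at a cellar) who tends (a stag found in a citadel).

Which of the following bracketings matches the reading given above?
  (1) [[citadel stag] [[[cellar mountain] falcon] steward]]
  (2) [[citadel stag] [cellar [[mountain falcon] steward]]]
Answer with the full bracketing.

The paraphrase's head is the "steward" part ("cellar mountain falcon steward"); its modifier is "citadel stag".
That top-level split, carried through the inner groups, gives [[citadel stag] [cellar [[mountain falcon] steward]]].

[[citadel stag] [cellar [[mountain falcon] steward]]]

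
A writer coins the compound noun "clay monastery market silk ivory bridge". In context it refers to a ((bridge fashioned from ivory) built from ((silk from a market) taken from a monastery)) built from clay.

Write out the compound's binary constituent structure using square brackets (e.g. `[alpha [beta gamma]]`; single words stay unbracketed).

The outermost head in the paraphrase is "bridge" (specifically "monastery market silk ivory bridge"), modified by "clay".
Within "monastery market silk ivory bridge", the head is "bridge" (specifically "ivory bridge") and the modifier is "monastery market silk".
Within "monastery market silk", the head is "silk" (specifically "market silk") and the modifier is "monastery".
Within "market silk", the head is "silk" and the modifier is "market".
Within "ivory bridge", the head is "bridge" and the modifier is "ivory".
Putting it together: [clay [[monastery [market silk]] [ivory bridge]]].

[clay [[monastery [market silk]] [ivory bridge]]]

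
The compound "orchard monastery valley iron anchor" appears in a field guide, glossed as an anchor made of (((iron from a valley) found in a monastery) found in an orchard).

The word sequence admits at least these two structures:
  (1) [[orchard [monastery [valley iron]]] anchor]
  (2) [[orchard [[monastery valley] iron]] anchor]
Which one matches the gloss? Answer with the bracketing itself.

The paraphrase's head is the "anchor" part ("anchor"); its modifier is "orchard monastery valley iron".
That top-level split, carried through the inner groups, gives [[orchard [monastery [valley iron]]] anchor].

[[orchard [monastery [valley iron]]] anchor]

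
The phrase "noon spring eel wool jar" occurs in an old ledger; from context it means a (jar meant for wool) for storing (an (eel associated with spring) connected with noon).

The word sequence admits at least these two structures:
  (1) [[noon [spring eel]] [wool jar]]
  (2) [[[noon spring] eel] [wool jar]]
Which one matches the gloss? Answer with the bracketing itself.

[[noon [spring eel]] [wool jar]]

The paraphrase's head is the "jar" part ("wool jar"); its modifier is "noon spring eel".
That top-level split, carried through the inner groups, gives [[noon [spring eel]] [wool jar]].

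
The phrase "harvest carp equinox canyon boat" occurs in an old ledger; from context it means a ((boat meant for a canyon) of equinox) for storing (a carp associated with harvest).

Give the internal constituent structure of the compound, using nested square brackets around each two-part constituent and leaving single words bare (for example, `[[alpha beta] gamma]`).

[[harvest carp] [equinox [canyon boat]]]

Whole compound: head "boat" (specifically "equinox canyon boat"), modifier "harvest carp".
Inside "harvest carp": head "carp", modifier "harvest".
Inside "equinox canyon boat": head "boat" (specifically "canyon boat"), modifier "equinox".
Inside "canyon boat": head "boat", modifier "canyon".
So the structure is [[harvest carp] [equinox [canyon boat]]].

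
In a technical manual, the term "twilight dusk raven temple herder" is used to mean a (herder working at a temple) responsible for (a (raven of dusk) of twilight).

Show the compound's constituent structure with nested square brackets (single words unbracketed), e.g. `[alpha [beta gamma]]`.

[[twilight [dusk raven]] [temple herder]]

The outermost head in the paraphrase is "herder" (specifically "temple herder"), modified by "twilight dusk raven".
"twilight dusk raven" → head "raven" (specifically "dusk raven"), modifier "twilight".
"dusk raven" → head "raven", modifier "dusk".
"temple herder" → head "herder", modifier "temple".
So the structure is [[twilight [dusk raven]] [temple herder]].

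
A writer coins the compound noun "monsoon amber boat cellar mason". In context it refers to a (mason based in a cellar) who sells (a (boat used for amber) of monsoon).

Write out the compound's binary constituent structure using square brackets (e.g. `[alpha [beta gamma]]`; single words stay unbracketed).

[[monsoon [amber boat]] [cellar mason]]

The outermost head in the paraphrase is "mason" (specifically "cellar mason"), modified by "monsoon amber boat".
Within "monsoon amber boat", the head is "boat" (specifically "amber boat") and the modifier is "monsoon".
Within "amber boat", the head is "boat" and the modifier is "amber".
Within "cellar mason", the head is "mason" and the modifier is "cellar".
So the structure is [[monsoon [amber boat]] [cellar mason]].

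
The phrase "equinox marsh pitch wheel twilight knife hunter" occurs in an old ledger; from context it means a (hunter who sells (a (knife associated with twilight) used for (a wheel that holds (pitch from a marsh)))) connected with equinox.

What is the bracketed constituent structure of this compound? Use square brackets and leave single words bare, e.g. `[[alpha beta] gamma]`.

[equinox [[[[marsh pitch] wheel] [twilight knife]] hunter]]

Overall it is a kind of hunter (specifically "marsh pitch wheel twilight knife hunter"); the modifier is "equinox".
Within "marsh pitch wheel twilight knife hunter", the head is "hunter" and the modifier is "marsh pitch wheel twilight knife".
Within "marsh pitch wheel twilight knife", the head is "knife" (specifically "twilight knife") and the modifier is "marsh pitch wheel".
Within "marsh pitch wheel", the head is "wheel" and the modifier is "marsh pitch".
Within "marsh pitch", the head is "pitch" and the modifier is "marsh".
Within "twilight knife", the head is "knife" and the modifier is "twilight".
So the structure is [equinox [[[[marsh pitch] wheel] [twilight knife]] hunter]].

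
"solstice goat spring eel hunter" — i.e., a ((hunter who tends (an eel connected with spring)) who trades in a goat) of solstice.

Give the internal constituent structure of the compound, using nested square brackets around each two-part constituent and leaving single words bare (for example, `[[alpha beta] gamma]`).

[solstice [goat [[spring eel] hunter]]]

Whole compound: head "hunter" (specifically "goat spring eel hunter"), modifier "solstice".
Inside "goat spring eel hunter": head "hunter" (specifically "spring eel hunter"), modifier "goat".
Inside "spring eel hunter": head "hunter", modifier "spring eel".
Inside "spring eel": head "eel", modifier "spring".
Putting it together: [solstice [goat [[spring eel] hunter]]].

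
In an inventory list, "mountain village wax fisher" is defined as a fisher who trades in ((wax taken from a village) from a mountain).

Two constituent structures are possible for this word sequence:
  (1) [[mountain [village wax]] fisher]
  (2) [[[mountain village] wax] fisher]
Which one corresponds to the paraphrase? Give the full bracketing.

The paraphrase's head is the "fisher" part ("fisher"); its modifier is "mountain village wax".
That top-level split, carried through the inner groups, gives [[mountain [village wax]] fisher].

[[mountain [village wax]] fisher]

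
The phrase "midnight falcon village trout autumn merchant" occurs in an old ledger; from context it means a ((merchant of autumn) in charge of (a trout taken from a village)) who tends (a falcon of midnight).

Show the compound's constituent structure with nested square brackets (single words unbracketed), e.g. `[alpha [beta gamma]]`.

[[midnight falcon] [[village trout] [autumn merchant]]]

At the top level: head "merchant" (specifically "village trout autumn merchant"); modifier "midnight falcon".
Within "midnight falcon", the head is "falcon" and the modifier is "midnight".
Within "village trout autumn merchant", the head is "merchant" (specifically "autumn merchant") and the modifier is "village trout".
Within "village trout", the head is "trout" and the modifier is "village".
Within "autumn merchant", the head is "merchant" and the modifier is "autumn".
So the structure is [[midnight falcon] [[village trout] [autumn merchant]]].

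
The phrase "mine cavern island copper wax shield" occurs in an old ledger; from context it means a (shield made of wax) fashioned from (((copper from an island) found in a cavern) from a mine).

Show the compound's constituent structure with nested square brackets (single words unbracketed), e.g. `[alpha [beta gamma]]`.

[[mine [cavern [island copper]]] [wax shield]]

Whole compound: head "shield" (specifically "wax shield"), modifier "mine cavern island copper".
Within "mine cavern island copper", the head is "copper" (specifically "cavern island copper") and the modifier is "mine".
Within "cavern island copper", the head is "copper" (specifically "island copper") and the modifier is "cavern".
Within "island copper", the head is "copper" and the modifier is "island".
Within "wax shield", the head is "shield" and the modifier is "wax".
Putting it together: [[mine [cavern [island copper]]] [wax shield]].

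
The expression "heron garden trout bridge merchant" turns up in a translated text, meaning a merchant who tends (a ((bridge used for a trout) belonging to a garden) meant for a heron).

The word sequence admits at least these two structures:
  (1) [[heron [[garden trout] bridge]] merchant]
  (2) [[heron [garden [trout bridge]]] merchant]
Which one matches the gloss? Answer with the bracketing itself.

The paraphrase's head is the "merchant" part ("merchant"); its modifier is "heron garden trout bridge".
That top-level split, carried through the inner groups, gives [[heron [garden [trout bridge]]] merchant].

[[heron [garden [trout bridge]]] merchant]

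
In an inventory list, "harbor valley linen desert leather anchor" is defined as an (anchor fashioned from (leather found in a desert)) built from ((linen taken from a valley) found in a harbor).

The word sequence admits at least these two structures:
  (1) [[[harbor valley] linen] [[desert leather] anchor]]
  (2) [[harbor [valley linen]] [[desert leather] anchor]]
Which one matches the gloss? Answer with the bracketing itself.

The paraphrase's head is the "anchor" part ("desert leather anchor"); its modifier is "harbor valley linen".
That top-level split, carried through the inner groups, gives [[harbor [valley linen]] [[desert leather] anchor]].

[[harbor [valley linen]] [[desert leather] anchor]]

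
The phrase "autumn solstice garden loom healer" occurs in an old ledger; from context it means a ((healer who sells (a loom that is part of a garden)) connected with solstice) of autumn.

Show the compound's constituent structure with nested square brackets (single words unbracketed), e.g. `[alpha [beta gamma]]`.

Whole compound: head "healer" (specifically "solstice garden loom healer"), modifier "autumn".
Within "solstice garden loom healer", the head is "healer" (specifically "garden loom healer") and the modifier is "solstice".
Within "garden loom healer", the head is "healer" and the modifier is "garden loom".
Within "garden loom", the head is "loom" and the modifier is "garden".
So the structure is [autumn [solstice [[garden loom] healer]]].

[autumn [solstice [[garden loom] healer]]]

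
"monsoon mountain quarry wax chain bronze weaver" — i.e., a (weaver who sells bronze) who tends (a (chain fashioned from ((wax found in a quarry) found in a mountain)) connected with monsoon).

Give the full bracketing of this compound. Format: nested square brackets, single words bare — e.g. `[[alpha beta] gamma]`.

[[monsoon [[mountain [quarry wax]] chain]] [bronze weaver]]

The outermost head in the paraphrase is "weaver" (specifically "bronze weaver"), modified by "monsoon mountain quarry wax chain".
"monsoon mountain quarry wax chain" → head "chain" (specifically "mountain quarry wax chain"), modifier "monsoon".
"mountain quarry wax chain" → head "chain", modifier "mountain quarry wax".
"mountain quarry wax" → head "wax" (specifically "quarry wax"), modifier "mountain".
"quarry wax" → head "wax", modifier "quarry".
"bronze weaver" → head "weaver", modifier "bronze".
So the structure is [[monsoon [[mountain [quarry wax]] chain]] [bronze weaver]].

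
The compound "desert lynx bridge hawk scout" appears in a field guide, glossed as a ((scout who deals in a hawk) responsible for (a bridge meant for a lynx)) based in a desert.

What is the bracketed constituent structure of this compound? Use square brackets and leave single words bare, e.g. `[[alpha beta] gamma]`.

At the top level: head "scout" (specifically "lynx bridge hawk scout"); modifier "desert".
Inside "lynx bridge hawk scout": head "scout" (specifically "hawk scout"), modifier "lynx bridge".
Inside "lynx bridge": head "bridge", modifier "lynx".
Inside "hawk scout": head "scout", modifier "hawk".
So the structure is [desert [[lynx bridge] [hawk scout]]].

[desert [[lynx bridge] [hawk scout]]]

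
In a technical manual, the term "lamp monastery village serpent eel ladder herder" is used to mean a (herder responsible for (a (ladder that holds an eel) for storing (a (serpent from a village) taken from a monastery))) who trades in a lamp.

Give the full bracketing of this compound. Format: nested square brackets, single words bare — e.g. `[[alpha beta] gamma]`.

[lamp [[[monastery [village serpent]] [eel ladder]] herder]]

Overall it is a kind of herder (specifically "monastery village serpent eel ladder herder"); the modifier is "lamp".
Inside "monastery village serpent eel ladder herder": head "herder", modifier "monastery village serpent eel ladder".
Inside "monastery village serpent eel ladder": head "ladder" (specifically "eel ladder"), modifier "monastery village serpent".
Inside "monastery village serpent": head "serpent" (specifically "village serpent"), modifier "monastery".
Inside "village serpent": head "serpent", modifier "village".
Inside "eel ladder": head "ladder", modifier "eel".
Putting it together: [lamp [[[monastery [village serpent]] [eel ladder]] herder]].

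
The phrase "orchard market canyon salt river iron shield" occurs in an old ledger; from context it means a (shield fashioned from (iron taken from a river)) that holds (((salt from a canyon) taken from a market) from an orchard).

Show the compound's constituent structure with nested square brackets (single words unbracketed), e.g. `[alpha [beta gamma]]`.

At the top level: head "shield" (specifically "river iron shield"); modifier "orchard market canyon salt".
"orchard market canyon salt" → head "salt" (specifically "market canyon salt"), modifier "orchard".
"market canyon salt" → head "salt" (specifically "canyon salt"), modifier "market".
"canyon salt" → head "salt", modifier "canyon".
"river iron shield" → head "shield", modifier "river iron".
"river iron" → head "iron", modifier "river".
So the structure is [[orchard [market [canyon salt]]] [[river iron] shield]].

[[orchard [market [canyon salt]]] [[river iron] shield]]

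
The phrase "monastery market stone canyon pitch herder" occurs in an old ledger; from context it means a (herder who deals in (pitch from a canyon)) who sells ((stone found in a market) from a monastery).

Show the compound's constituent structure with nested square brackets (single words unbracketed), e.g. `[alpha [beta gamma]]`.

[[monastery [market stone]] [[canyon pitch] herder]]

At the top level: head "herder" (specifically "canyon pitch herder"); modifier "monastery market stone".
Inside "monastery market stone": head "stone" (specifically "market stone"), modifier "monastery".
Inside "market stone": head "stone", modifier "market".
Inside "canyon pitch herder": head "herder", modifier "canyon pitch".
Inside "canyon pitch": head "pitch", modifier "canyon".
So the structure is [[monastery [market stone]] [[canyon pitch] herder]].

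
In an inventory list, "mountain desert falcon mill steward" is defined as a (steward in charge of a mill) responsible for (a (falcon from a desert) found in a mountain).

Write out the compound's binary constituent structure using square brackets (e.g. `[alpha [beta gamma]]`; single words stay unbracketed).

[[mountain [desert falcon]] [mill steward]]

Whole compound: head "steward" (specifically "mill steward"), modifier "mountain desert falcon".
Within "mountain desert falcon", the head is "falcon" (specifically "desert falcon") and the modifier is "mountain".
Within "desert falcon", the head is "falcon" and the modifier is "desert".
Within "mill steward", the head is "steward" and the modifier is "mill".
Assembled: [[mountain [desert falcon]] [mill steward]].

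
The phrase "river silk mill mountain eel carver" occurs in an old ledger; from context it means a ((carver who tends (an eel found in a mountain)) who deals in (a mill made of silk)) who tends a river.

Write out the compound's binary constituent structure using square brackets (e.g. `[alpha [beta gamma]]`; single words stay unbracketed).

[river [[silk mill] [[mountain eel] carver]]]

At the top level: head "carver" (specifically "silk mill mountain eel carver"); modifier "river".
Inside "silk mill mountain eel carver": head "carver" (specifically "mountain eel carver"), modifier "silk mill".
Inside "silk mill": head "mill", modifier "silk".
Inside "mountain eel carver": head "carver", modifier "mountain eel".
Inside "mountain eel": head "eel", modifier "mountain".
So the structure is [river [[silk mill] [[mountain eel] carver]]].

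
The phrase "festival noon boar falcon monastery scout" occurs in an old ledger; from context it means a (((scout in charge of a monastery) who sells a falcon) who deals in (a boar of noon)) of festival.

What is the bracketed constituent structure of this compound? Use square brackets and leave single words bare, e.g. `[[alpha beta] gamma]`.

[festival [[noon boar] [falcon [monastery scout]]]]

Overall it is a kind of scout (specifically "noon boar falcon monastery scout"); the modifier is "festival".
Inside "noon boar falcon monastery scout": head "scout" (specifically "falcon monastery scout"), modifier "noon boar".
Inside "noon boar": head "boar", modifier "noon".
Inside "falcon monastery scout": head "scout" (specifically "monastery scout"), modifier "falcon".
Inside "monastery scout": head "scout", modifier "monastery".
So the structure is [festival [[noon boar] [falcon [monastery scout]]]].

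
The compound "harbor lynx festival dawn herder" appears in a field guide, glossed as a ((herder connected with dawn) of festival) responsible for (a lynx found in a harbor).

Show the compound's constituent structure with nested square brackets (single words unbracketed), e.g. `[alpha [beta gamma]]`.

At the top level: head "herder" (specifically "festival dawn herder"); modifier "harbor lynx".
"harbor lynx" → head "lynx", modifier "harbor".
"festival dawn herder" → head "herder" (specifically "dawn herder"), modifier "festival".
"dawn herder" → head "herder", modifier "dawn".
So the structure is [[harbor lynx] [festival [dawn herder]]].

[[harbor lynx] [festival [dawn herder]]]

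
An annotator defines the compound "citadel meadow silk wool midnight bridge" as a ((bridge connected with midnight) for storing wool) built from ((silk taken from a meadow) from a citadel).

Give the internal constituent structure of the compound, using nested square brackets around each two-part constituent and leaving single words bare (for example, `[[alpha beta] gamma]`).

[[citadel [meadow silk]] [wool [midnight bridge]]]

The outermost head in the paraphrase is "bridge" (specifically "wool midnight bridge"), modified by "citadel meadow silk".
"citadel meadow silk" → head "silk" (specifically "meadow silk"), modifier "citadel".
"meadow silk" → head "silk", modifier "meadow".
"wool midnight bridge" → head "bridge" (specifically "midnight bridge"), modifier "wool".
"midnight bridge" → head "bridge", modifier "midnight".
So the structure is [[citadel [meadow silk]] [wool [midnight bridge]]].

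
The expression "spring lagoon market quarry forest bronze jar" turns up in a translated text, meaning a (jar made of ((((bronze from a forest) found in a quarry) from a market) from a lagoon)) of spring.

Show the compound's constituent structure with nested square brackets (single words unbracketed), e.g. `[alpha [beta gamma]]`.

[spring [[lagoon [market [quarry [forest bronze]]]] jar]]

Overall it is a kind of jar (specifically "lagoon market quarry forest bronze jar"); the modifier is "spring".
Inside "lagoon market quarry forest bronze jar": head "jar", modifier "lagoon market quarry forest bronze".
Inside "lagoon market quarry forest bronze": head "bronze" (specifically "market quarry forest bronze"), modifier "lagoon".
Inside "market quarry forest bronze": head "bronze" (specifically "quarry forest bronze"), modifier "market".
Inside "quarry forest bronze": head "bronze" (specifically "forest bronze"), modifier "quarry".
Inside "forest bronze": head "bronze", modifier "forest".
Assembled: [spring [[lagoon [market [quarry [forest bronze]]]] jar]].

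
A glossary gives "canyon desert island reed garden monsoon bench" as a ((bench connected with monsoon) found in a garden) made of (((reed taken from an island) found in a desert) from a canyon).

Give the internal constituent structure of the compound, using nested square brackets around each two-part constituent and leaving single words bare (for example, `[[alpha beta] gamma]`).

[[canyon [desert [island reed]]] [garden [monsoon bench]]]

Overall it is a kind of bench (specifically "garden monsoon bench"); the modifier is "canyon desert island reed".
Within "canyon desert island reed", the head is "reed" (specifically "desert island reed") and the modifier is "canyon".
Within "desert island reed", the head is "reed" (specifically "island reed") and the modifier is "desert".
Within "island reed", the head is "reed" and the modifier is "island".
Within "garden monsoon bench", the head is "bench" (specifically "monsoon bench") and the modifier is "garden".
Within "monsoon bench", the head is "bench" and the modifier is "monsoon".
Assembled: [[canyon [desert [island reed]]] [garden [monsoon bench]]].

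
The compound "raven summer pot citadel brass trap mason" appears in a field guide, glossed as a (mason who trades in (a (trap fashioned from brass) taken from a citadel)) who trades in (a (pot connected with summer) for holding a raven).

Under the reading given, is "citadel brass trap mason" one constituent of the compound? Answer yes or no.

yes

The paraphrase groups the words so that "citadel brass trap mason" is one unit: it corresponds to a single parenthesized sub-phrase.
The full structure is [[raven [summer pot]] [[citadel [brass trap]] mason]], in which [citadel brass trap mason] is a constituent.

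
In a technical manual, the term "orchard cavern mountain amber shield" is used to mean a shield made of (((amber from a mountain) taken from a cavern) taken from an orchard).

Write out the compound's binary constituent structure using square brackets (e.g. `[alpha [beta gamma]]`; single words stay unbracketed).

The outermost head in the paraphrase is "shield", modified by "orchard cavern mountain amber".
Inside "orchard cavern mountain amber": head "amber" (specifically "cavern mountain amber"), modifier "orchard".
Inside "cavern mountain amber": head "amber" (specifically "mountain amber"), modifier "cavern".
Inside "mountain amber": head "amber", modifier "mountain".
Putting it together: [[orchard [cavern [mountain amber]]] shield].

[[orchard [cavern [mountain amber]]] shield]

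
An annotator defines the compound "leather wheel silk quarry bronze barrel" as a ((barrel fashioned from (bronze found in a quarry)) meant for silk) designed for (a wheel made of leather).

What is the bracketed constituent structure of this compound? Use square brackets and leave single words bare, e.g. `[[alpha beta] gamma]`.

Whole compound: head "barrel" (specifically "silk quarry bronze barrel"), modifier "leather wheel".
Within "leather wheel", the head is "wheel" and the modifier is "leather".
Within "silk quarry bronze barrel", the head is "barrel" (specifically "quarry bronze barrel") and the modifier is "silk".
Within "quarry bronze barrel", the head is "barrel" and the modifier is "quarry bronze".
Within "quarry bronze", the head is "bronze" and the modifier is "quarry".
Putting it together: [[leather wheel] [silk [[quarry bronze] barrel]]].

[[leather wheel] [silk [[quarry bronze] barrel]]]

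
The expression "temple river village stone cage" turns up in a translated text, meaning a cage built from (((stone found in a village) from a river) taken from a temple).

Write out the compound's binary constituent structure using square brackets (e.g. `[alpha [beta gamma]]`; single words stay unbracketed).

[[temple [river [village stone]]] cage]

Overall it is a kind of cage; the modifier is "temple river village stone".
"temple river village stone" → head "stone" (specifically "river village stone"), modifier "temple".
"river village stone" → head "stone" (specifically "village stone"), modifier "river".
"village stone" → head "stone", modifier "village".
Assembled: [[temple [river [village stone]]] cage].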